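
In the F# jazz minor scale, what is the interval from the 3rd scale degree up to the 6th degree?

Spelling the F# jazz minor scale: F# G# A B C# D# E#.
So we need the interval from A up to D#.
From A to D#: 6 semitones over a fourth = augmented.

augmented fourth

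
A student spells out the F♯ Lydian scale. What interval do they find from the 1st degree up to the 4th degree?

augmented 4th

Spelling the F♯ Lydian scale: F♯ G♯ A♯ B♯ C♯ D♯ E♯.
That puts F♯ below B♯.
From F♯ to B♯: 6 semitones over a fourth = augmented.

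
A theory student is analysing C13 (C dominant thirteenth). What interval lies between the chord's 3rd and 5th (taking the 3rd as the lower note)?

minor third

C13 (C dominant thirteenth): C–E–G–Bb–D–A.
So we need the interval from E up to G.
From E to G: 3 semitones over a third = minor.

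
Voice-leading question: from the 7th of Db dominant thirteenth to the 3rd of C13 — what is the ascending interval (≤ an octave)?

A3

The 7th of Db dominant thirteenth is Cb; the 3rd of C13 is E.
Cb up to E is 5 semitones, a half step wider than a major third, so the interval is augmented.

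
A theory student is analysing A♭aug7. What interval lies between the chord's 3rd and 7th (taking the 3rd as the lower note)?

diminished fifth

The chord tones of A♭+7 (A♭ augmented seventh) are A♭, C, E, G♭.
The 3rd is C and the 7th is G♭.
C up to G♭ is 6 semitones, a half step narrower than a perfect fifth, so the interval is diminished.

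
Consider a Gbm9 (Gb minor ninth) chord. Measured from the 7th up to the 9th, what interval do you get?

major third

Gb minor ninth is spelled Gb, Bbb, Db, Fb, Ab.
So we need the interval from Fb up to Ab.
Fb up to Ab spans 3 letter names and 4 semitones — a major third.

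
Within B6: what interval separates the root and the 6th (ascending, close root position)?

Spelling the chord: B-D♯-F♯-G♯.
So we need the interval from B up to G♯.
Counting 6 letters and 9 half steps from B gives a major sixth.

M6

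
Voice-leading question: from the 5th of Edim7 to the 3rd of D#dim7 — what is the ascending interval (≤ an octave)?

augmented 5th

The 5th of Edim7 is Bb; the 3rd of D#dim7 is F#.
From Bb to F#: 8 semitones over a fifth = augmented.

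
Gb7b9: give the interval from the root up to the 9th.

minor ninth

Gb7b9: Gb–Bb–Db–Fb–Abb.
That puts Gb below Abb.
Gb up to Abb is 13 semitones, a half step narrower than a major ninth, so the interval is minor.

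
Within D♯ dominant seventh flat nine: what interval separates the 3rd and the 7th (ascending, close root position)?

d5

D♯ dominant seventh flat nine: D♯–F𝄪–A♯–C♯–E.
That puts F𝄪 below C♯.
F𝄪 up to C♯ is 6 semitones, a half step narrower than a perfect fifth, so the interval is diminished.
That tritone between 3rd and 7th is what gives the dominant seventh its pull toward resolution.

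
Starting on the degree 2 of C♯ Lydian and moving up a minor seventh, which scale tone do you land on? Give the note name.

C#

The scale is C♯ D♯ E♯ F𝄪 G♯ A♯ B♯.
The degree 2 is D♯; a minor seventh above that is C♯ — scale degree 1.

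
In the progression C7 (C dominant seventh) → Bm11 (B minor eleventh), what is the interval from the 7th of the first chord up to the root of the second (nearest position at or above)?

augmented 1st

The 7th of C7 (C dominant seventh) is B♭; the root of Bm11 (B minor eleventh) is B.
From B♭ to B: 1 semitone over a unison = augmented.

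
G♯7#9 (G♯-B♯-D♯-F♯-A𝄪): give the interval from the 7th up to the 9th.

augmented 3rd

That puts F♯ below A𝄪.
3 letter names make it a third; at 5 semitones (a half step wider than major) the quality is augmented.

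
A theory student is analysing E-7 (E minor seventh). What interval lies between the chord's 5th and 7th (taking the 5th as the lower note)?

Spelling the chord: E–G–B–D.
The 5th is B and the 7th is D.
B up to D is 3 semitones, a half step narrower than a major third, so the interval is minor.

m3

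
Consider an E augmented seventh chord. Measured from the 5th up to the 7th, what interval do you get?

diminished third

E7#5 is spelled E G# B# D.
5th = B#; 7th = D.
3 letter names make it a third; at 2 semitones (a whole step narrower than major) the quality is diminished.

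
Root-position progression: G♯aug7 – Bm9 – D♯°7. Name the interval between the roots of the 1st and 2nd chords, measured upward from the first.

minor third

The roots are G♯ and B.
From G♯ to B: 3 semitones over a third = minor.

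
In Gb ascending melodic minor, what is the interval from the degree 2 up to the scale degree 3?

minor second

Spelling Gb ascending melodic minor: Gb Ab Bbb Cb Db Eb F.
So we need the interval from Ab up to Bbb.
Ab up to Bbb is 1 semitone, a half step narrower than a major second, so the interval is minor.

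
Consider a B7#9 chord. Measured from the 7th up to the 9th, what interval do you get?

B7#9: B D# F# A C##.
So we need the interval from A up to C##.
From A to C##: 5 semitones over a third = augmented.

augmented third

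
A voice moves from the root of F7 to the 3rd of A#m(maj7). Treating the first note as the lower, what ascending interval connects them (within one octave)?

The root of F7 is F; the 3rd of A#m(maj7) is C#.
From F to C#: 8 semitones over a fifth = augmented.

augmented fifth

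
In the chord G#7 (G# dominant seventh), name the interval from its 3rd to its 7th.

Spelling the chord: G# B# D# F#.
The 3rd is B# and the 7th is F#.
5 letter names make it a fifth; at 6 semitones (a half step narrower than perfect) the quality is diminished.
This 3–7 tritone is the characteristic tension at the heart of the dominant sound.

diminished fifth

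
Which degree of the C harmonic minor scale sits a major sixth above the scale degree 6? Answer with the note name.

F

The scale is C D Eb F G Ab B.
The scale degree 6 is Ab; a major sixth above that is F — scale degree 4.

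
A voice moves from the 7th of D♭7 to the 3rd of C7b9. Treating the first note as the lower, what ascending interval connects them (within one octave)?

augmented third

The 7th of D♭7 is C♭; the 3rd of C7b9 is E.
C♭ up to E is 5 semitones, a half step wider than a major third, so the interval is augmented.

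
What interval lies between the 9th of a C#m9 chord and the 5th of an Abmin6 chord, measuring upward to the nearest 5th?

diminished 2nd

The 9th of C#m9 is D#; the 5th of Abmin6 is Eb.
D# up to Eb is 0 semitones, a whole step narrower than a major second, so the interval is diminished.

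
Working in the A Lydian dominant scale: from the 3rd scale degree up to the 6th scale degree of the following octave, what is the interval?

perfect eleventh

Spelling the A Lydian dominant scale: A B C# D# E F# G.
3rd scale degree = C#; 6th degree (up an octave) = F#.
C# up to F# spans 11 letter names and 17 semitones — a perfect eleventh.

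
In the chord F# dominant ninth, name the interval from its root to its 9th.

F#9 (F# dominant ninth) is spelled F#–A#–C#–E–G#.
Root = F#; 9th = G#.
Counting 9 letters and 14 half steps from F# gives a major ninth.

major ninth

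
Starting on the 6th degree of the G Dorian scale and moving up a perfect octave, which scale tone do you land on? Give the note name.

The scale is G A Bb C D E F.
The 6th degree is E; a perfect octave above that is E — scale degree 6.

E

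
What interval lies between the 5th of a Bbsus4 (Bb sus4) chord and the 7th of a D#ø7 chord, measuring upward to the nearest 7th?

Bbsus4 (Bb sus4) has F as its 5th, and D#ø7 has C# as its 7th.
5 letter names make it a fifth; at 8 semitones (a half step wider than perfect) the quality is augmented.

augmented 5th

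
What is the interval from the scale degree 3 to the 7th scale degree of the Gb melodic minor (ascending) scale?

Gb melodic minor: Gb Ab Bbb Cb Db Eb F.
So we need the interval from Bbb up to F.
Bbb up to F is 8 semitones, a half step wider than a perfect fifth, so the interval is augmented.

augmented fifth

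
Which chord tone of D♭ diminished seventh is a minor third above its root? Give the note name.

Spelling the chord: D♭ F♭ A𝄫 C𝄫.
The root is D♭. A minor third above D♭ is F♭.
F♭ is the chord's 3rd.

Fb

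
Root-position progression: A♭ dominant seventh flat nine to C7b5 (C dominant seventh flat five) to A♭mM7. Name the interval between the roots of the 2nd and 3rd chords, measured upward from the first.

The roots are C and A♭.
6 letter names make it a sixth; at 8 semitones (a half step narrower than major) the quality is minor.

minor 6th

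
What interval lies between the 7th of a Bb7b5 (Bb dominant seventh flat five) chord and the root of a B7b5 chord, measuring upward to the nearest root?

The 7th of Bb7b5 (Bb dominant seventh flat five) is Ab; the root of B7b5 is B.
2 letter names make it a second; at 3 semitones (a half step wider than major) the quality is augmented.

augmented 2nd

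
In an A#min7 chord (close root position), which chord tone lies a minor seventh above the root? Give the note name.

A#min7 is spelled A#-C#-E#-G#.
The root is A#. A minor seventh above A# is G#.
G# is the chord's 7th.

G#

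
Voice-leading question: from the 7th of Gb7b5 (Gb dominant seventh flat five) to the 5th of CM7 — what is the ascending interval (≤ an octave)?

The 7th of Gb7b5 (Gb dominant seventh flat five) is Fb; the 5th of CM7 is G.
Fb up to G is 3 semitones, a half step wider than a major second, so the interval is augmented.

augmented second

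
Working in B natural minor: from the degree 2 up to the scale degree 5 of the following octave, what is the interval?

B natural minor: B C# D E F# G A.
The degree 2 is C# and the 5th scale degree (up an octave) is F#.
From C# to F# is 17 semitones, exactly the perfect eleventh.

perfect eleventh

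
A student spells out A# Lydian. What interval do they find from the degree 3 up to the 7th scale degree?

A# lydian: A# B# C## D## E# F## G##.
So we need the interval from C## up to G##.
C## up to G## spans 5 letter names and 7 semitones — a perfect fifth.

perfect 5th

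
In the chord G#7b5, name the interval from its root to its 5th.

The chord tones of G#7b5 are G#, B#, D, F#.
Root = G#; 5th = D.
From G# to D: 6 semitones over a fifth = diminished.

d5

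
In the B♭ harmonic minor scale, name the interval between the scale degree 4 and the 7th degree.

B♭ harmonic minor: B♭ C D♭ E♭ F G♭ A.
The scale degree 4 is E♭ and the scale degree 7 is A.
From E♭ to A: 6 semitones over a fourth = augmented.

A4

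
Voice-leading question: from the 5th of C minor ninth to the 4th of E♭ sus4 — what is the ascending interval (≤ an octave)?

The 5th of C minor ninth is G; the 4th of E♭ sus4 is A♭.
G up to A♭ is 1 semitone, a half step narrower than a major second, so the interval is minor.

minor second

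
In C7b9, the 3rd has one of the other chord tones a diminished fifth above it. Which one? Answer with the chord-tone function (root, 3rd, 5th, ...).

C dominant seventh flat nine: C, E, G, B♭, D♭.
The 3rd is E. A diminished fifth above E is B♭.
B♭ is the chord's 7th.

7th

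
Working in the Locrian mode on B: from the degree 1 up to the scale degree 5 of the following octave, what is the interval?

The scale runs B C D E F G A.
The degree 1 is B and the scale degree 5 (up an octave) is F.
B up to F is 18 semitones, a half step narrower than a perfect twelfth, so the interval is diminished.

diminished twelfth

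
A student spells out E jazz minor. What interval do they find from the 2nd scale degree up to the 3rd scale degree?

minor 2nd

E melodic minor: E F# G A B C# D#.
The 2nd scale degree is F# and the 3rd scale degree is G.
F# up to G is 1 semitone, a half step narrower than a major second, so the interval is minor.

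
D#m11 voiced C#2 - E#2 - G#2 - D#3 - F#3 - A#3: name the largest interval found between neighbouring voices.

perfect fifth

Adjacent intervals: C#2→E#2 = major third; E#2→G#2 = minor third; G#2→D#3 = perfect fifth; D#3→F#3 = minor third; F#3→A#3 = major third.
The largest is G#2 to D#3, a perfect fifth (7 semitones).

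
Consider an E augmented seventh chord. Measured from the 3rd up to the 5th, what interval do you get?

major third

E7#5: E G# B# D.
The 3rd is G# and the 5th is B#.
G# up to B# spans 3 letter names and 4 semitones — a major third.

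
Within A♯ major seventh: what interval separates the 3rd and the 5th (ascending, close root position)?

minor third

A♯M7 (A♯ major seventh) is spelled A♯, C𝄪, E♯, G𝄪.
So we need the interval from C𝄪 up to E♯.
C𝄪 up to E♯ is 3 semitones, a half step narrower than a major third, so the interval is minor.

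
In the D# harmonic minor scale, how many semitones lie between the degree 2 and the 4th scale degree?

The scale is D# E# F# G# A# B C##.
E# up to G# is a minor third — 3 semitones.

3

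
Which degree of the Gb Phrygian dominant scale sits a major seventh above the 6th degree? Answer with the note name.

The scale is Gb Abb Bb Cb Db Ebb Fb.
The 6th degree is Ebb; a major seventh above that is Db — scale degree 5.

Db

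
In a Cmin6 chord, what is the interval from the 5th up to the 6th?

Cm6 (C minor sixth): C-Eb-G-A.
5th = G; 6th = A.
Counting 2 letters and 2 half steps from G gives a major second.

major second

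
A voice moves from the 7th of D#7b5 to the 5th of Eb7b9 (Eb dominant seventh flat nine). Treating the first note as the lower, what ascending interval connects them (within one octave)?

The 7th of D#7b5 is C#; the 5th of Eb7b9 (Eb dominant seventh flat nine) is Bb.
C# up to Bb is 9 semitones, a whole step narrower than a major seventh, so the interval is diminished.

diminished seventh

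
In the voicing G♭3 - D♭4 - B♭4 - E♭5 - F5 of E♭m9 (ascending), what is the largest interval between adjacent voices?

major sixth

Adjacent intervals: G♭3→D♭4 = perfect fifth; D♭4→B♭4 = major sixth; B♭4→E♭5 = perfect fourth; E♭5→F5 = major second.
The largest is D♭4 to B♭4, a major sixth (9 semitones).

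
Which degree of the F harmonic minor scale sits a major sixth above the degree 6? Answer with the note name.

The scale is F G Ab Bb C Db E.
The degree 6 is Db; a major sixth above that is Bb — scale degree 4.

Bb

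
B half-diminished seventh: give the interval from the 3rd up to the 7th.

perfect fifth

The chord tones of Bm7b5 are B–D–F–A.
That puts D below A.
Counting 5 letters and 7 half steps from D gives a perfect fifth.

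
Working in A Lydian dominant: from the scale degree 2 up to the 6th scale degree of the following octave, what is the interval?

perfect twelfth

Spelling A Lydian dominant: A B C♯ D♯ E F♯ G.
That puts B below F♯.
B up to F♯ spans 12 letter names and 19 semitones — a perfect twelfth.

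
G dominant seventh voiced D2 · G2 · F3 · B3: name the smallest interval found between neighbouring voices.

perfect fourth

Adjacent intervals: D2→G2 = perfect fourth; G2→F3 = minor seventh; F3→B3 = augmented fourth.
The smallest is D2 to G2, a perfect fourth (5 semitones).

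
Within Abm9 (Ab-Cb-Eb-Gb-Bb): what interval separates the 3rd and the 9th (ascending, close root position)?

3rd = Cb; 9th = Bb.
From Cb to Bb is 11 semitones, exactly the major seventh.

major seventh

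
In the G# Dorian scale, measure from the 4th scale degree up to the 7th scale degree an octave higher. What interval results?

The scale runs G# A# B C# D# E# F#.
So we need the interval from C# up to F#.
Counting 11 letters and 17 half steps from C# gives a perfect eleventh.

P11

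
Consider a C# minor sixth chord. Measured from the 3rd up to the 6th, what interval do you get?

C# minor sixth: C#-E-G#-A#.
3rd = E; 6th = A#.
E up to A# is 6 semitones, a half step wider than a perfect fourth, so the interval is augmented.

augmented fourth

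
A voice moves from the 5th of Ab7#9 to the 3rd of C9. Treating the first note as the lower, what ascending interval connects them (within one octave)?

Ab7#9 has Eb as its 5th, and C9 has E as its 3rd.
1 letter names make it a unison; at 1 semitone (a half step wider than perfect) the quality is augmented.

augmented unison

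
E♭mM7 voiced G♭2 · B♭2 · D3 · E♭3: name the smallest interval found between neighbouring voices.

Adjacent intervals: G♭2→B♭2 = major third; B♭2→D3 = major third; D3→E♭3 = minor second.
The smallest is D3 to E♭3, a minor second (1 semitone).

minor second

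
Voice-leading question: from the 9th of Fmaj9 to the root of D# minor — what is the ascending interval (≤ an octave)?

The 9th of Fmaj9 is G; the root of D# minor is D#.
G up to D# is 8 semitones, a half step wider than a perfect fifth, so the interval is augmented.

augmented 5th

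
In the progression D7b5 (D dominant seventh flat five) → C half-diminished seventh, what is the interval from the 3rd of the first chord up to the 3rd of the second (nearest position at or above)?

diminished 7th

The 3rd of D7b5 (D dominant seventh flat five) is F♯; the 3rd of C half-diminished seventh is E♭.
7 letter names make it a seventh; at 9 semitones (a whole step narrower than major) the quality is diminished.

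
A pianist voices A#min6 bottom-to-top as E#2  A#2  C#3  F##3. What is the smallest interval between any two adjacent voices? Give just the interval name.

minor third

Adjacent intervals: E#2→A#2 = perfect fourth; A#2→C#3 = minor third; C#3→F##3 = augmented fourth.
The smallest is A#2 to C#3, a minor third (3 semitones).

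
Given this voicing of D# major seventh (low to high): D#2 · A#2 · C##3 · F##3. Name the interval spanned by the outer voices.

The outer voices are D#2 and F##3.
From D# to F## is 16 semitones, exactly the major tenth.

major 10th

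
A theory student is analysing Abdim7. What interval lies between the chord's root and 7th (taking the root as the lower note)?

diminished seventh

Ab diminished seventh: Ab, Cb, Ebb, Gbb.
The root is Ab and the 7th is Gbb.
Ab up to Gbb is 9 semitones, a whole step narrower than a major seventh, so the interval is diminished.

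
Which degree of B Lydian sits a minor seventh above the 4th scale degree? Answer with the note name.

The scale is B C# D# E# F# G# A#.
The 4th scale degree is E#; a minor seventh above that is D# — scale degree 3.

D#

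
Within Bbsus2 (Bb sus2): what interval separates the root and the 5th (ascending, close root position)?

Spelling the chord: Bb-C-F.
Root = Bb; 5th = F.
Counting 5 letters and 7 half steps from Bb gives a perfect fifth.

perfect 5th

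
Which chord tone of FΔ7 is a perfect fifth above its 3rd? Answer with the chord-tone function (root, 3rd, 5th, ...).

The chord tones of F major seventh are F, A, C, E.
The 3rd is A. A perfect fifth above A is E.
E is the chord's 7th.

7th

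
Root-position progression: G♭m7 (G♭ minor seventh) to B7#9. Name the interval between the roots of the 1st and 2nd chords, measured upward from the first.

augmented third

The roots are G♭ and B.
From G♭ to B: 5 semitones over a third = augmented.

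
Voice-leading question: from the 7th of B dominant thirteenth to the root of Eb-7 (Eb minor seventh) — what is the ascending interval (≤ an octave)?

B dominant thirteenth has A as its 7th, and Eb-7 (Eb minor seventh) has Eb as its root.
5 letter names make it a fifth; at 6 semitones (a half step narrower than perfect) the quality is diminished.

d5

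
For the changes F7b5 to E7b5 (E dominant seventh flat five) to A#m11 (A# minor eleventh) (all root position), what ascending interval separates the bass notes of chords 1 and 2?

M7

The roots are F and E.
From F to E is 11 semitones, exactly the major seventh.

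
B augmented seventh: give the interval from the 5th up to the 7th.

B+7: B–D#–F##–A.
5th = F##; 7th = A.
F## up to A is 2 semitones, a whole step narrower than a major third, so the interval is diminished.

d3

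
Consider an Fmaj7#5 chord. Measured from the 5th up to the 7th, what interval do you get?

minor third

F+maj7 (F augmented major seventh): F, A, C#, E.
So we need the interval from C# up to E.
C# up to E is 3 semitones, a half step narrower than a major third, so the interval is minor.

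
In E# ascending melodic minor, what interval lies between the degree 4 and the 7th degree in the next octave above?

The scale runs E# F## G# A# B# C## D##.
The degree 4 is A# and the degree 7 (up an octave) is D##.
From A# to D##: 18 semitones over an eleventh = augmented.

augmented 11th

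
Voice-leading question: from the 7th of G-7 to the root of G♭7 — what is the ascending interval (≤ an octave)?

G-7 has F as its 7th, and G♭7 has G♭ as its root.
2 letter names make it a second; at 1 semitone (a half step narrower than major) the quality is minor.

minor second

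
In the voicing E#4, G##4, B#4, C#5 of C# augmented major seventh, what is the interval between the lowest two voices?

major 3rd

Those voices are E#4 and G##4.
From E# to G## is 4 semitones, exactly the major third.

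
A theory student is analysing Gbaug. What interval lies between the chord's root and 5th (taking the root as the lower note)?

A5

Spelling the chord: Gb Bb D.
That puts Gb below D.
Gb up to D is 8 semitones, a half step wider than a perfect fifth, so the interval is augmented.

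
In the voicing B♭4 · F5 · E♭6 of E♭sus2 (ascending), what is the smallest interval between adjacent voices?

Adjacent intervals: B♭4→F5 = perfect fifth; F5→E♭6 = minor seventh.
The smallest is B♭4 to F5, a perfect fifth (7 semitones).

perfect fifth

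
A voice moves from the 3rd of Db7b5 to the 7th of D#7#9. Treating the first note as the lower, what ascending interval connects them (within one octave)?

Db7b5 has F as its 3rd, and D#7#9 has C# as its 7th.
5 letter names make it a fifth; at 8 semitones (a half step wider than perfect) the quality is augmented.

augmented 5th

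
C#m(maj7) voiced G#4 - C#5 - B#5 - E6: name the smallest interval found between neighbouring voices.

diminished fourth

Adjacent intervals: G#4→C#5 = perfect fourth; C#5→B#5 = major seventh; B#5→E6 = diminished fourth.
The smallest is B#5 to E6, a diminished fourth (4 semitones).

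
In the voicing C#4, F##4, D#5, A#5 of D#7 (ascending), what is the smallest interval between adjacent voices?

Adjacent intervals: C#4→F##4 = augmented fourth; F##4→D#5 = minor sixth; D#5→A#5 = perfect fifth.
The smallest is C#4 to F##4, an augmented fourth (6 semitones).

augmented fourth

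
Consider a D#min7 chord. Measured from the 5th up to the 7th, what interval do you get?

minor third

The chord tones of D#min7 are D# F# A# C#.
That puts A# below C#.
3 letter names make it a third; at 3 semitones (a half step narrower than major) the quality is minor.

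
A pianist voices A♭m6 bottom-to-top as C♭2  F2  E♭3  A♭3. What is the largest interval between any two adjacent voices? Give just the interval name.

Adjacent intervals: C♭2→F2 = augmented fourth; F2→E♭3 = minor seventh; E♭3→A♭3 = perfect fourth.
The largest is F2 to E♭3, a minor seventh (10 semitones).

minor 7th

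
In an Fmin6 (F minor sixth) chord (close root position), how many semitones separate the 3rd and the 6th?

6

Spelling the chord: F-Ab-C-D.
Ab to D is an augmented fourth: 6 semitones.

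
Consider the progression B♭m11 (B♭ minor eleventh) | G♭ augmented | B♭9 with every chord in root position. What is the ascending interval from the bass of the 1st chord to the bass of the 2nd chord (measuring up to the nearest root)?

m6

The roots are B♭ and G♭.
6 letter names make it a sixth; at 8 semitones (a half step narrower than major) the quality is minor.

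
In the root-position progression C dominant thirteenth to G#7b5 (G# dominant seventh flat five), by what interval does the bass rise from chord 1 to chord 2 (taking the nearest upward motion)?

The roots are C and G#.
5 letter names make it a fifth; at 8 semitones (a half step wider than perfect) the quality is augmented.

A5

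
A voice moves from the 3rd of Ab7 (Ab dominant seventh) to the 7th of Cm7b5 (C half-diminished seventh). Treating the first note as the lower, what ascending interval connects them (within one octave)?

The 3rd of Ab7 (Ab dominant seventh) is C; the 7th of Cm7b5 (C half-diminished seventh) is Bb.
From C to Bb: 10 semitones over a seventh = minor.

minor seventh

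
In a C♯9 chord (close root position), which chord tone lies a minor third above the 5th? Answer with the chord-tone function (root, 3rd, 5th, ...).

7th

C♯9 is spelled C♯, E♯, G♯, B, D♯.
The 5th is G♯. A minor third above G♯ is B.
B is the chord's 7th.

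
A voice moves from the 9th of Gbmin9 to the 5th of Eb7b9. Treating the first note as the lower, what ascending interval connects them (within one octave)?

Gbmin9 has Ab as its 9th, and Eb7b9 has Bb as its 5th.
Ab up to Bb spans 2 letter names and 2 semitones — a major second.

major 2nd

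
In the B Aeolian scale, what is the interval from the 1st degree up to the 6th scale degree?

minor sixth

Spelling the B Aeolian scale: B C# D E F# G A.
The 1st degree is B and the degree 6 is G.
From B to G: 8 semitones over a sixth = minor.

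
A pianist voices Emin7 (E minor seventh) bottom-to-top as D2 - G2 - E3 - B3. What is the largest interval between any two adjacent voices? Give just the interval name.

Adjacent intervals: D2→G2 = perfect fourth; G2→E3 = major sixth; E3→B3 = perfect fifth.
The largest is G2 to E3, a major sixth (9 semitones).

major sixth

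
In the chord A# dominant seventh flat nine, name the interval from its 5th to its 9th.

A# dominant seventh flat nine is spelled A# C## E# G# B.
The 5th is E# and the 9th is B.
From E# to B: 6 semitones over a fifth = diminished.

d5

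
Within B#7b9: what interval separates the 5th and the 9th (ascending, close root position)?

diminished fifth

The chord tones of B#7b9 (B# dominant seventh flat nine) are B#, D##, F##, A#, C#.
5th = F##; 9th = C#.
F## up to C# is 6 semitones, a half step narrower than a perfect fifth, so the interval is diminished.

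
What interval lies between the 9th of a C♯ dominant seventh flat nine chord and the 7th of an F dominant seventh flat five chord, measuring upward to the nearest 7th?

C♯ dominant seventh flat nine has D as its 9th, and F dominant seventh flat five has E♭ as its 7th.
From D to E♭: 1 semitone over a second = minor.

minor second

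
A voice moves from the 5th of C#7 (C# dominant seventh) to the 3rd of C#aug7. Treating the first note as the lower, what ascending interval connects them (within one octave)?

C#7 (C# dominant seventh) has G# as its 5th, and C#aug7 has E# as its 3rd.
From G# to E# is 9 semitones, exactly the major sixth.

major 6th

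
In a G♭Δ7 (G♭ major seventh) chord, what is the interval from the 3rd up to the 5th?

minor 3rd

G♭M7 (G♭ major seventh) is spelled G♭–B♭–D♭–F.
So we need the interval from B♭ up to D♭.
B♭ up to D♭ is 3 semitones, a half step narrower than a major third, so the interval is minor.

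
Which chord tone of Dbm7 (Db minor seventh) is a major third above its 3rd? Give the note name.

Db minor seventh is spelled Db, Fb, Ab, Cb.
The 3rd is Fb. A major third above Fb is Ab.
Ab is the chord's 5th.

Ab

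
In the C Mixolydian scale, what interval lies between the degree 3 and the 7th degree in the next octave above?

Spelling the C Mixolydian scale: C D E F G A B♭.
So we need the interval from E up to B♭.
From E to B♭: 18 semitones over a twelfth = diminished.

diminished 12th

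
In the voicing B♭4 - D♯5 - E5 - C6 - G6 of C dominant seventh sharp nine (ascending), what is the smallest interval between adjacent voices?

Adjacent intervals: B♭4→D♯5 = augmented third; D♯5→E5 = minor second; E5→C6 = minor sixth; C6→G6 = perfect fifth.
The smallest is D♯5 to E5, a minor second (1 semitone).

minor second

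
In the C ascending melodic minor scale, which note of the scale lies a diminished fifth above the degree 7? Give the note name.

F

The scale is C D Eb F G A B.
The degree 7 is B; a diminished fifth above that is F — scale degree 4.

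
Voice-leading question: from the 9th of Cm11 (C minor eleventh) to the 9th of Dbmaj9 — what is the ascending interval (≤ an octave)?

Cm11 (C minor eleventh) has D as its 9th, and Dbmaj9 has Eb as its 9th.
D up to Eb is 1 semitone, a half step narrower than a major second, so the interval is minor.

minor second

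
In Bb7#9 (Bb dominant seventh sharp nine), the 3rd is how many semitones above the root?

4

Bb7#9 is spelled Bb D F Ab C#.
Bb to D is a major third: 4 semitones.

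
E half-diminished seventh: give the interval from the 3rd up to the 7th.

P5

Em7b5 (E half-diminished seventh): E G Bb D.
That puts G below D.
From G to D is 7 semitones, exactly the perfect fifth.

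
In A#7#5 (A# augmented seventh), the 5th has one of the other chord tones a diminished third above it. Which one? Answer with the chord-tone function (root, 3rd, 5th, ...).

A#7#5 (A# augmented seventh) is spelled A#-C##-E##-G#.
The 5th is E##. A diminished third above E## is G#.
G# is the chord's 7th.

7th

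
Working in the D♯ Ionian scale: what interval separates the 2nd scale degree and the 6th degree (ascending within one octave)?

D♯ major: D♯ E♯ F𝄪 G♯ A♯ B♯ C𝄪.
So we need the interval from E♯ up to B♯.
Counting 5 letters and 7 half steps from E♯ gives a perfect fifth.

P5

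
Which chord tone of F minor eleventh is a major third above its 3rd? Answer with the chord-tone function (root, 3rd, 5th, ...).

The chord tones of Fm11 are F Ab C Eb G Bb.
The 3rd is Ab. A major third above Ab is C.
C is the chord's 5th.

5th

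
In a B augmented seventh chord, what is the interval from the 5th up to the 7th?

Spelling the chord: B, D#, F##, A.
That puts F## below A.
F## up to A is 2 semitones, a whole step narrower than a major third, so the interval is diminished.

diminished third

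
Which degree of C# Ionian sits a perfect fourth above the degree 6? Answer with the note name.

D#

The scale is C# D# E# F# G# A# B#.
The degree 6 is A#; a perfect fourth above that is D# — scale degree 2.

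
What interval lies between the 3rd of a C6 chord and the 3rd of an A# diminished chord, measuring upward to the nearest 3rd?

major 6th

C6 has E as its 3rd, and A# diminished has C# as its 3rd.
From E to C# is 9 semitones, exactly the major sixth.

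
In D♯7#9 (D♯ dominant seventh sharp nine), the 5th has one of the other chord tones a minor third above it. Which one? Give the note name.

Spelling the chord: D♯ F𝄪 A♯ C♯ E𝄪.
The 5th is A♯. A minor third above A♯ is C♯.
C♯ is the chord's 7th.

C#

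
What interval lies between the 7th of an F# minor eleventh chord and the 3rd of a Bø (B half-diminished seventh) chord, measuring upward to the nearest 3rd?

The 7th of F# minor eleventh is E; the 3rd of Bø (B half-diminished seventh) is D.
E up to D is 10 semitones, a half step narrower than a major seventh, so the interval is minor.

m7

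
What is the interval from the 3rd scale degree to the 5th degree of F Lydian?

F lydian: F G A B C D E.
That puts A below C.
A up to C is 3 semitones, a half step narrower than a major third, so the interval is minor.

minor third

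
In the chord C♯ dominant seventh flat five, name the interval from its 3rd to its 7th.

diminished fifth

C♯7b5 (C♯ dominant seventh flat five) is spelled C♯-E♯-G-B.
So we need the interval from E♯ up to B.
From E♯ to B: 6 semitones over a fifth = diminished.
This 3–7 tritone is the characteristic tension at the heart of the dominant sound.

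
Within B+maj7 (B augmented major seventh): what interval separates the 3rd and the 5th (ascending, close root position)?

major third

Bmaj7#5 (B augmented major seventh): B–D#–F##–A#.
That puts D# below F##.
Counting 3 letters and 4 half steps from D# gives a major third.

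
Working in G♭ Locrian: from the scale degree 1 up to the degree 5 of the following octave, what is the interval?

G♭ locrian: G♭ A𝄫 B𝄫 C♭ D𝄫 E𝄫 F♭.
That puts G♭ below D𝄫.
From G♭ to D𝄫: 18 semitones over a twelfth = diminished.

diminished twelfth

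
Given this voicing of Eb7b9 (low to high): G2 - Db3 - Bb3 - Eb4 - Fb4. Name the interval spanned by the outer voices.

The outer voices are G2 and Fb4.
14 letter names make it a fourteenth; at 21 semitones (a whole step narrower than major) the quality is diminished.

diminished fourteenth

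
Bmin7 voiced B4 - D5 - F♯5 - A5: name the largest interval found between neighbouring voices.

Adjacent intervals: B4→D5 = minor third; D5→F♯5 = major third; F♯5→A5 = minor third.
The largest is D5 to F♯5, a major third (4 semitones).

major third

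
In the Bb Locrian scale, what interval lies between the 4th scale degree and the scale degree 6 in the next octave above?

minor tenth

Bb locrian: Bb Cb Db Eb Fb Gb Ab.
So we need the interval from Eb up to Gb.
10 letter names make it a tenth; at 15 semitones (a half step narrower than major) the quality is minor.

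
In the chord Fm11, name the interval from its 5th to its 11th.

The chord tones of F minor eleventh are F, A♭, C, E♭, G, B♭.
5th = C; 11th = B♭.
7 letter names make it a seventh; at 10 semitones (a half step narrower than major) the quality is minor.

m7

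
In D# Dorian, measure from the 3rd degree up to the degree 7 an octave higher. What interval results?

perfect 12th

D# dorian: D# E# F# G# A# B# C#.
That puts F# below C#.
From F# to C# is 19 semitones, exactly the perfect twelfth.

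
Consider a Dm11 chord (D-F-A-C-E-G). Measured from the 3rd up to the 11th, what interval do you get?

major ninth

The 3rd is F and the 11th is G.
From F to G is 14 semitones, exactly the major ninth.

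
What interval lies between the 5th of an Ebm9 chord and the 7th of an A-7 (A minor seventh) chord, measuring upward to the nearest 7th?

M6

Ebm9 has Bb as its 5th, and A-7 (A minor seventh) has G as its 7th.
Counting 6 letters and 9 half steps from Bb gives a major sixth.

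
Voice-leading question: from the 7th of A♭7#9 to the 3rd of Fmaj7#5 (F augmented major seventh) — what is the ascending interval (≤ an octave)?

A♭7#9 has G♭ as its 7th, and Fmaj7#5 (F augmented major seventh) has A as its 3rd.
G♭ up to A is 3 semitones, a half step wider than a major second, so the interval is augmented.

augmented 2nd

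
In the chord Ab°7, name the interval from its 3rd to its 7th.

d5

Ab diminished seventh: Ab-Cb-Ebb-Gbb.
The 3rd is Cb and the 7th is Gbb.
Cb up to Gbb is 6 semitones, a half step narrower than a perfect fifth, so the interval is diminished.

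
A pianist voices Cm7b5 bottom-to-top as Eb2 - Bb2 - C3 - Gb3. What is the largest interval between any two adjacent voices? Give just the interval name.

perfect fifth

Adjacent intervals: Eb2→Bb2 = perfect fifth; Bb2→C3 = major second; C3→Gb3 = diminished fifth.
The largest is Eb2 to Bb2, a perfect fifth (7 semitones).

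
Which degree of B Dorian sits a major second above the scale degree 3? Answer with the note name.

E

The scale is B C# D E F# G# A.
The scale degree 3 is D; a major second above that is E — scale degree 4.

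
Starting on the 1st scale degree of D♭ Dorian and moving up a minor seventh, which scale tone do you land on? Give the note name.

Cb

The scale is D♭ E♭ F♭ G♭ A♭ B♭ C♭.
The 1st scale degree is D♭; a minor seventh above that is C♭ — scale degree 7.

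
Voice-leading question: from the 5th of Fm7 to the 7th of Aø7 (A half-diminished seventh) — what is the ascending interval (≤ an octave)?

Fm7 has C as its 5th, and Aø7 (A half-diminished seventh) has G as its 7th.
From C to G is 7 semitones, exactly the perfect fifth.

perfect 5th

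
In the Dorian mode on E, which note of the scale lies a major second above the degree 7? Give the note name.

E

The scale is E F# G A B C# D.
The degree 7 is D; a major second above that is E — scale degree 1.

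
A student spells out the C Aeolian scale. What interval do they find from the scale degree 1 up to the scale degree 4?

perfect fourth

C natural minor: C D Eb F G Ab Bb.
The scale degree 1 is C and the 4th degree is F.
Counting 4 letters and 5 half steps from C gives a perfect fourth.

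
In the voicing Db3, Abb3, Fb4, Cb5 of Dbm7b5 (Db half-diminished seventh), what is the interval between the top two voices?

Those voices are Fb4 and Cb5.
From Fb to Cb is 7 semitones, exactly the perfect fifth.

perfect 5th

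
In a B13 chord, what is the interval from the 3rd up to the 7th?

The chord tones of B dominant thirteenth are B-D#-F#-A-C#-G#.
So we need the interval from D# up to A.
5 letter names make it a fifth; at 6 semitones (a half step narrower than perfect) the quality is diminished.
This 3–7 tritone is the characteristic tension at the heart of the dominant sound.

diminished fifth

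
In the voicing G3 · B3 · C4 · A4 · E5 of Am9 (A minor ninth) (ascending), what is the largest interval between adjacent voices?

major 6th

Adjacent intervals: G3→B3 = major third; B3→C4 = minor second; C4→A4 = major sixth; A4→E5 = perfect fifth.
The largest is C4 to A4, a major sixth (9 semitones).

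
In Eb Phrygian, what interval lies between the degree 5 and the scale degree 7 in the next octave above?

minor tenth

The scale runs Eb Fb Gb Ab Bb Cb Db.
The degree 5 is Bb and the degree 7 (up an octave) is Db.
10 letter names make it a tenth; at 15 semitones (a half step narrower than major) the quality is minor.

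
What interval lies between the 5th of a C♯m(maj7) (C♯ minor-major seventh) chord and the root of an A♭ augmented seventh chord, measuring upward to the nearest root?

diminished second

C♯m(maj7) (C♯ minor-major seventh) has G♯ as its 5th, and A♭ augmented seventh has A♭ as its root.
From G♯ to A♭: 0 semitones over a second = diminished.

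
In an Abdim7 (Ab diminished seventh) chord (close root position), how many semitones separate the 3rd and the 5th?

Ab°7: Ab, Cb, Ebb, Gbb.
Cb to Ebb is a minor third: 3 semitones.

3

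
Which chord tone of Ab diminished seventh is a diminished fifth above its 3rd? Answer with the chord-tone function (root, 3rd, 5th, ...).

Ab°7: Ab Cb Ebb Gbb.
The 3rd is Cb. A diminished fifth above Cb is Gbb.
Gbb is the chord's 7th.

7th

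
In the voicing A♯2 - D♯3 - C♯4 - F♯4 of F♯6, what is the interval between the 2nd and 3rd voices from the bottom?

minor seventh

Those voices are D♯3 and C♯4.
7 letter names make it a seventh; at 10 semitones (a half step narrower than major) the quality is minor.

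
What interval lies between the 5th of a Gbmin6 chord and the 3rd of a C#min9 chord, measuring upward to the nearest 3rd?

augmented second

The 5th of Gbmin6 is Db; the 3rd of C#min9 is E.
Db up to E is 3 semitones, a half step wider than a major second, so the interval is augmented.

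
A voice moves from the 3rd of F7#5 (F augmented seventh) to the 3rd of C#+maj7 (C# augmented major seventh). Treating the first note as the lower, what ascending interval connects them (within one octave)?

augmented 5th

The 3rd of F7#5 (F augmented seventh) is A; the 3rd of C#+maj7 (C# augmented major seventh) is E#.
From A to E#: 8 semitones over a fifth = augmented.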